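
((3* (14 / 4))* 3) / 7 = 9 / 2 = 4.50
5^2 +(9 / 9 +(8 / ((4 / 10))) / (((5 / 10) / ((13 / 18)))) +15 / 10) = 1015 / 18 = 56.39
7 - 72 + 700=635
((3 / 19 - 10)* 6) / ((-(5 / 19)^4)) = 7695798 / 625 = 12313.28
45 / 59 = 0.76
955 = 955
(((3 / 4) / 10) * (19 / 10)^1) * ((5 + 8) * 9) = 6669 / 400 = 16.67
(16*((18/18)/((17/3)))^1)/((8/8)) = 48/17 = 2.82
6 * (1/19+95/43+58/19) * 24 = 625248/817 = 765.30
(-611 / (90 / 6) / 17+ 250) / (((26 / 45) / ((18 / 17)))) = 1704753 / 3757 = 453.75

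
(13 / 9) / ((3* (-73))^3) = -0.00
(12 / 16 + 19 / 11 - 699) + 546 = -6623 / 44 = -150.52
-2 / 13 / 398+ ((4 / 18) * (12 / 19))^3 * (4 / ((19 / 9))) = 4907213 / 1011421281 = 0.00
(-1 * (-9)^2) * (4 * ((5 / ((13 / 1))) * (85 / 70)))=-13770 / 91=-151.32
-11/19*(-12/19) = 132/361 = 0.37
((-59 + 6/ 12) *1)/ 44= -117/ 88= -1.33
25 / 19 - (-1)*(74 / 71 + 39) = 55792 / 1349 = 41.36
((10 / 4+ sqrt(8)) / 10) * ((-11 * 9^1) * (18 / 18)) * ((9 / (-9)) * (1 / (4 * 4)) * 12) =297 / 16+ 297 * sqrt(2) / 20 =39.56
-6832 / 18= -3416 / 9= -379.56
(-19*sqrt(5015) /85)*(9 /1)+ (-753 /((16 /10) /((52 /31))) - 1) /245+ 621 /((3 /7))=3137329 /2170 - 171*sqrt(5015) /85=1303.31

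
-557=-557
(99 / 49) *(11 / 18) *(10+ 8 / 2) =121 / 7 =17.29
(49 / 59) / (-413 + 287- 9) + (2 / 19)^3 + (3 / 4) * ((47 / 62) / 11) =6960074747 / 149035918680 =0.05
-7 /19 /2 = -7 /38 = -0.18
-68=-68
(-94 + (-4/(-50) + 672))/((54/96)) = 1027.70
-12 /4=-3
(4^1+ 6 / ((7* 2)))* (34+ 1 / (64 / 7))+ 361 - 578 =-29543 / 448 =-65.94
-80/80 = -1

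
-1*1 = -1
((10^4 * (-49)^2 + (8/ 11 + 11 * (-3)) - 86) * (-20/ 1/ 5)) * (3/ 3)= -1056434796/ 11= -96039526.91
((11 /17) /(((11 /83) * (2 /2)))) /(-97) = -83 /1649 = -0.05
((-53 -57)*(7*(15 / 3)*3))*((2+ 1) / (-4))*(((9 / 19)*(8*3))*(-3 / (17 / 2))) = -11226600 / 323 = -34757.28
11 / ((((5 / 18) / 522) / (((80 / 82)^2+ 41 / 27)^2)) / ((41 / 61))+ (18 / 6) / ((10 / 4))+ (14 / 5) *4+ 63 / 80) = 64162989543664 / 76923431716859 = 0.83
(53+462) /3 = 515 /3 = 171.67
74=74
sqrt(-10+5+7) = sqrt(2) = 1.41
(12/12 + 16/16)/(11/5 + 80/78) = 390/629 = 0.62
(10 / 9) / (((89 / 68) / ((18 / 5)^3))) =88128 / 2225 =39.61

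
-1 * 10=-10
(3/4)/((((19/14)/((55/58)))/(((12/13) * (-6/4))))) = -10395/14326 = -0.73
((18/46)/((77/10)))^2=8100/3136441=0.00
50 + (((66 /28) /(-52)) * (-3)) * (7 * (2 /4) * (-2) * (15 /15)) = 5101 /104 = 49.05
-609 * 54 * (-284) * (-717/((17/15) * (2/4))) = -200895312240/17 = -11817371308.24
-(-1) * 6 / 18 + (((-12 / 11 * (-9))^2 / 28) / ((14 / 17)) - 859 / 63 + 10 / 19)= -8713918 / 1013859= -8.59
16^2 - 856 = -600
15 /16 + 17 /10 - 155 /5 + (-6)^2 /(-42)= -16363 /560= -29.22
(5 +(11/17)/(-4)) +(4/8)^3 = 675/136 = 4.96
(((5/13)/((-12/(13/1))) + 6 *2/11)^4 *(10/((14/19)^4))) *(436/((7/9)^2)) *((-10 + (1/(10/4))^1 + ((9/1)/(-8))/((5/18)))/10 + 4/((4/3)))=291439679739594123/35276779704320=8261.52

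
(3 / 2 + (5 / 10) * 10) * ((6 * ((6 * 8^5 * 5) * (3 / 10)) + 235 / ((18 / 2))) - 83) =103510784 / 9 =11501198.22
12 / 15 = 4 / 5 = 0.80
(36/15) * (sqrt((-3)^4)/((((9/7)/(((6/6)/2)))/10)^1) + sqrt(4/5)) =24 * sqrt(5)/25 + 84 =86.15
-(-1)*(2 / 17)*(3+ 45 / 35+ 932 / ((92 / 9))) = 30738 / 2737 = 11.23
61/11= 5.55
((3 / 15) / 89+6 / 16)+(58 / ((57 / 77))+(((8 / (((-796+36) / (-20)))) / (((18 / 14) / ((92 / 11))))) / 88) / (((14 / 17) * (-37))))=214565696281 / 2725418520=78.73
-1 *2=-2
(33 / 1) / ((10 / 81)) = 2673 / 10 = 267.30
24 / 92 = 6 / 23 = 0.26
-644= -644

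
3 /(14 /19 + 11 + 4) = 57 /299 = 0.19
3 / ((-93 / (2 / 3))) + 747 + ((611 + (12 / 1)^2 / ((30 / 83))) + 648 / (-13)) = 10315988 / 6045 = 1706.53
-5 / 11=-0.45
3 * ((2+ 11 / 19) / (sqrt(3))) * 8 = 392 * sqrt(3) / 19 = 35.73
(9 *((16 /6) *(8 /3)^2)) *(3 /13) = 512 /13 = 39.38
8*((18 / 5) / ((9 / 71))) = 1136 / 5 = 227.20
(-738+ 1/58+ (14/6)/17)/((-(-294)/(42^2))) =-2182547/493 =-4427.07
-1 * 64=-64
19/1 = 19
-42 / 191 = -0.22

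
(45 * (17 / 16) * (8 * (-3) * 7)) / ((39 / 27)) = -144585 / 26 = -5560.96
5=5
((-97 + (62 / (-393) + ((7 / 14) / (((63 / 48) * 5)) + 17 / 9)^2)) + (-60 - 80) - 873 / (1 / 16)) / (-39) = 184595193934 / 506940525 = 364.14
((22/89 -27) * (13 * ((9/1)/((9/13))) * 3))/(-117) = 30953/267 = 115.93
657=657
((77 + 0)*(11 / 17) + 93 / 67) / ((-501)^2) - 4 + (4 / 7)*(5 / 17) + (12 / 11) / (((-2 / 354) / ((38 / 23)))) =-163463402376002 / 506311436169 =-322.85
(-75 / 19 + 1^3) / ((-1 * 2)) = 28 / 19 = 1.47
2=2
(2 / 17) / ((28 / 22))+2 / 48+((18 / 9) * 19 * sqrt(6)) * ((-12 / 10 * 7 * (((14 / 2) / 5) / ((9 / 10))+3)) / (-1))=383 / 2856+21812 * sqrt(6) / 15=3562.02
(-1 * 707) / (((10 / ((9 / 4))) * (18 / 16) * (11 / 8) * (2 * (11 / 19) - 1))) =-651.30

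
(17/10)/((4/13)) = 221/40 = 5.52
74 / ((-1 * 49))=-74 / 49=-1.51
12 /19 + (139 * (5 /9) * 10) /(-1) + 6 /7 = -922568 /1197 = -770.73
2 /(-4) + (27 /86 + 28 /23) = 1020 /989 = 1.03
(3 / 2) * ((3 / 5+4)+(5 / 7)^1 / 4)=7.17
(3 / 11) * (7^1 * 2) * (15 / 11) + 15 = 2445 / 121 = 20.21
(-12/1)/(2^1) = -6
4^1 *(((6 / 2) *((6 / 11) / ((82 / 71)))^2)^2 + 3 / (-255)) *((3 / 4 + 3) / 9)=1533262846364 / 2109970306851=0.73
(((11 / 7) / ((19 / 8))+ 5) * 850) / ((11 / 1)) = 437.49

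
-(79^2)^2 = -38950081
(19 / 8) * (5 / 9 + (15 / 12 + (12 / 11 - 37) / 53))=449825 / 167904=2.68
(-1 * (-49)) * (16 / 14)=56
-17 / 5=-3.40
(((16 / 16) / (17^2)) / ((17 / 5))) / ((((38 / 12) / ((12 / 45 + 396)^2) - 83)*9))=-0.00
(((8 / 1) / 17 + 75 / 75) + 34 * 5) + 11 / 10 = 29337 / 170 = 172.57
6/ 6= 1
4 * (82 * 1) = 328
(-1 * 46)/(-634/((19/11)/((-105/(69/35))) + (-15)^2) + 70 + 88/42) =-63660198/95873717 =-0.66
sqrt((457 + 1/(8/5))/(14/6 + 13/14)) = 11.84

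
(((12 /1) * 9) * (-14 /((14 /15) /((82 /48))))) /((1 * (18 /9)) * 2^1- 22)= 615 /4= 153.75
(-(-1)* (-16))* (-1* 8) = 128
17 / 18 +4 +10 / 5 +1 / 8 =509 / 72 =7.07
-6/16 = -3/8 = -0.38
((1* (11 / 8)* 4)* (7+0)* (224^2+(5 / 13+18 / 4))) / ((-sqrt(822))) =-67384.98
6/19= 0.32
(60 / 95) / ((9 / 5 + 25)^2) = 75 / 85291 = 0.00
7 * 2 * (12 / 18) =28 / 3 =9.33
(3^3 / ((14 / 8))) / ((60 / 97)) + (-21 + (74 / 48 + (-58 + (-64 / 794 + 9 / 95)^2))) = -12549405772733 / 238966765800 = -52.52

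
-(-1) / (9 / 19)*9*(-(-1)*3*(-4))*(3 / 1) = -684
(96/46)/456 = 2/437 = 0.00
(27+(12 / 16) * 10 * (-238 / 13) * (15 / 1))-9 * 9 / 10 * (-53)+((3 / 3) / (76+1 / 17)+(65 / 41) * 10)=-10940203493 / 6891690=-1587.45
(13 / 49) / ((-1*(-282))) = 13 / 13818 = 0.00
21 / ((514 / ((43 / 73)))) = 903 / 37522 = 0.02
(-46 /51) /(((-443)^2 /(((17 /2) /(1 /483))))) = -3703 /196249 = -0.02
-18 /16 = -9 /8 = -1.12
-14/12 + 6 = 29/6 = 4.83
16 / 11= 1.45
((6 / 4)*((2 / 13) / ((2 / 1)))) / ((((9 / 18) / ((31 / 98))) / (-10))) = -465 / 637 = -0.73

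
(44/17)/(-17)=-44/289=-0.15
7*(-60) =-420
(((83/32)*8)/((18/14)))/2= 581/72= 8.07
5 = 5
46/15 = 3.07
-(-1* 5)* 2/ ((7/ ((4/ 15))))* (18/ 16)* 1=3/ 7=0.43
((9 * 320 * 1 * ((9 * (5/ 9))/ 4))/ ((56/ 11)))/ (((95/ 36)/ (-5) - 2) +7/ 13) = -2316600/ 6517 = -355.47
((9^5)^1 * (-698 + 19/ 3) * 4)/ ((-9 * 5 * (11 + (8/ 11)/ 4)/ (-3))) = -39934620/ 41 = -974015.12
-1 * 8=-8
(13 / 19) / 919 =13 / 17461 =0.00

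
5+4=9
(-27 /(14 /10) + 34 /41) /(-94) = 5297 /26978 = 0.20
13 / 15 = 0.87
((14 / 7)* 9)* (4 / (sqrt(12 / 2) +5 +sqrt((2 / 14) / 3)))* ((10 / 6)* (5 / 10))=1260 / (sqrt(21) +21* sqrt(6) +105)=7.83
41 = 41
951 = 951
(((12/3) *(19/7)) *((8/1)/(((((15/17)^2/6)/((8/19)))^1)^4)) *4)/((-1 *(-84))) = 14629223668908032/31902387890625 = 458.56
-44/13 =-3.38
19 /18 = 1.06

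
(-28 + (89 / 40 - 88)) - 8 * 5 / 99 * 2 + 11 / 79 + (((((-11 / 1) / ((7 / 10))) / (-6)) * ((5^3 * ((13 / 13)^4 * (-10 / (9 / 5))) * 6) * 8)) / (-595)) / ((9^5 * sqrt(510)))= -35802611 / 312840 + 110000 * sqrt(510) / 22577208003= -114.44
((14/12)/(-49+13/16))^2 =3136/5349969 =0.00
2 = 2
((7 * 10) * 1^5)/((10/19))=133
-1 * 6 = -6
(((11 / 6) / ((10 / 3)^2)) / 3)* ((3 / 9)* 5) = 0.09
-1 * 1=-1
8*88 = 704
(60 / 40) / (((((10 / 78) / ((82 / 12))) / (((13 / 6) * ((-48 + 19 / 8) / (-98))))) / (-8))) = -505817 / 784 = -645.17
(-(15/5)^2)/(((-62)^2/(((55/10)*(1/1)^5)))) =-99/7688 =-0.01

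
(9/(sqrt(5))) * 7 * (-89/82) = -5607 * sqrt(5)/410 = -30.58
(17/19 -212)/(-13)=4011/247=16.24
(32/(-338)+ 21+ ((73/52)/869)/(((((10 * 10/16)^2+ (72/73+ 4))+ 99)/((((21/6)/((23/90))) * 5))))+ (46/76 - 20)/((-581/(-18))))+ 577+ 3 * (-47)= 2842801670867480142/6230044034891677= 456.31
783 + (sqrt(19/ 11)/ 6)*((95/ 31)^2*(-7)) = 783- 63175*sqrt(209)/ 63426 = 768.60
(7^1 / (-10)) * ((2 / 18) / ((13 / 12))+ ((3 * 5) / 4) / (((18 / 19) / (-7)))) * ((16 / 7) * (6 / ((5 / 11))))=189486 / 325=583.03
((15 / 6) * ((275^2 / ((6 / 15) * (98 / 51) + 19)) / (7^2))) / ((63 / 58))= 932078125 / 5187189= 179.69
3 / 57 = 1 / 19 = 0.05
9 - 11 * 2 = -13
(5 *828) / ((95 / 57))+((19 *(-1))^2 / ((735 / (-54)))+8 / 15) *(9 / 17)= 10288554 / 4165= 2470.24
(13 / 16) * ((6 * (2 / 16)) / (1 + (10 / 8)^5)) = 208 / 1383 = 0.15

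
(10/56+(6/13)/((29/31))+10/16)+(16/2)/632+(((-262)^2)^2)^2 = 37031115877216030988262419/1667848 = 22202932088065597697.31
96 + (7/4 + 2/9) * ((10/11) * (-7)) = 16523/198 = 83.45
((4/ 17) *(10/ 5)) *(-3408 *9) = -245376/ 17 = -14433.88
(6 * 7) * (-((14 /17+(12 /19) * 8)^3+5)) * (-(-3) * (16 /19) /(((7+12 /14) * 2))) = -49433306720112 /35214689015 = -1403.77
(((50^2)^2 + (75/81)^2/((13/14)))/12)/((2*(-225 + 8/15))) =-148078146875/127636236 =-1160.16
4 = 4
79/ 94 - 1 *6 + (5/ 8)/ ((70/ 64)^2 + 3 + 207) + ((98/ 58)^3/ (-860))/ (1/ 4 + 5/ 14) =-1872266070908661/ 362431105558690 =-5.17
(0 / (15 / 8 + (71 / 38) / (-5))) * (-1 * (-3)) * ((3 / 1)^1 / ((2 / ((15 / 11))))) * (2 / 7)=0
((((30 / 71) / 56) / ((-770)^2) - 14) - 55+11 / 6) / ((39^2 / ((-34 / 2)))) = 807517230367 / 1075668113520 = 0.75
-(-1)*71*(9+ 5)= 994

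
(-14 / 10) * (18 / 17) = -126 / 85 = -1.48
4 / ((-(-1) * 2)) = 2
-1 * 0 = 0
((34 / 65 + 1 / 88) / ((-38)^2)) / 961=3057 / 7937552480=0.00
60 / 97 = 0.62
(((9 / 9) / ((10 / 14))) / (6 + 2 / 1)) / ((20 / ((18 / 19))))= 63 / 7600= 0.01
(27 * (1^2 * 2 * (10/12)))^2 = 2025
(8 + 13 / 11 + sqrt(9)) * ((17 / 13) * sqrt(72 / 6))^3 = 15800208 * sqrt(3) / 24167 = 1132.40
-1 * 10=-10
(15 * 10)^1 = 150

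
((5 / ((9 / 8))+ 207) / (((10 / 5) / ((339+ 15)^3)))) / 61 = 4690034844 / 61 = 76885817.11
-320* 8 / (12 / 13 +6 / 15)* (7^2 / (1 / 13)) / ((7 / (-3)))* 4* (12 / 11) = 1090252800 / 473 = 2304974.21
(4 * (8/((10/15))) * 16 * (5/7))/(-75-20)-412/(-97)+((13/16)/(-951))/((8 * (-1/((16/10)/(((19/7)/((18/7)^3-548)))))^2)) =-23967338247332/1998902549175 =-11.99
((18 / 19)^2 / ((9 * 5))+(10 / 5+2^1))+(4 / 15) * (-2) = 3776 / 1083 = 3.49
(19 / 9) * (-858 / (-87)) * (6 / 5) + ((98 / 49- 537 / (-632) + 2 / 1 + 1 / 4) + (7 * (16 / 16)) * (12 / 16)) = 9713911 / 274920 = 35.33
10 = 10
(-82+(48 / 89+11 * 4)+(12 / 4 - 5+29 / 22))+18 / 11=-71479 / 1958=-36.51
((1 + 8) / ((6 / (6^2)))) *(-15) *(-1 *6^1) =4860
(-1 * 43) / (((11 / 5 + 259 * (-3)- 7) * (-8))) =-215 / 31272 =-0.01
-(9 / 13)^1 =-9 / 13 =-0.69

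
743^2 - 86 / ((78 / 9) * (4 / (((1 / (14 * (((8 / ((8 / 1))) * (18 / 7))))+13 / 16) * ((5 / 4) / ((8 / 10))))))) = 22046498789 / 39936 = 552045.74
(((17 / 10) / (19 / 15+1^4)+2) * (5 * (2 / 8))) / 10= 0.34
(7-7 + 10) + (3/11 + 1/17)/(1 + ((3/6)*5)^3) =249206/24871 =10.02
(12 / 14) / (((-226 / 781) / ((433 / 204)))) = -338173 / 53788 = -6.29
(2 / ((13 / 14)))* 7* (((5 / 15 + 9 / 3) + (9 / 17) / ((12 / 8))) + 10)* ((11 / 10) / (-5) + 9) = 30029356 / 16575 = 1811.73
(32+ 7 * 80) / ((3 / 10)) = 5920 / 3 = 1973.33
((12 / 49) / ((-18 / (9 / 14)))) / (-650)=3 / 222950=0.00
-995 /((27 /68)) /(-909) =67660 /24543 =2.76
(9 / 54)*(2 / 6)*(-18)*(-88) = 88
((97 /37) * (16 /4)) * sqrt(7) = 388 * sqrt(7) /37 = 27.74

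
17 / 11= 1.55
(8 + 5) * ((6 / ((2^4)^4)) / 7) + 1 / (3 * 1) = 229493 / 688128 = 0.33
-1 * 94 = -94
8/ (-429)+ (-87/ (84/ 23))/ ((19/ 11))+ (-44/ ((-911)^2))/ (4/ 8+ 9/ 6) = -2615774096525/ 189411209988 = -13.81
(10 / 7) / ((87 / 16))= 160 / 609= 0.26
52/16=13/4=3.25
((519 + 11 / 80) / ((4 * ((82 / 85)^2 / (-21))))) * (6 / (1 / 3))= -11342323755 / 215168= -52713.80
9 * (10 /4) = 45 /2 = 22.50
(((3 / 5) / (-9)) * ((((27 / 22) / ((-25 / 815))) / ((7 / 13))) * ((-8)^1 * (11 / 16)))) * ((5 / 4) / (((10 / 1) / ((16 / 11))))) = -19071 / 3850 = -4.95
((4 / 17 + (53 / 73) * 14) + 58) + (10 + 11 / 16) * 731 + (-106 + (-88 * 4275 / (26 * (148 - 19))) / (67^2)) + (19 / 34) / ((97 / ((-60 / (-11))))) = 7774.97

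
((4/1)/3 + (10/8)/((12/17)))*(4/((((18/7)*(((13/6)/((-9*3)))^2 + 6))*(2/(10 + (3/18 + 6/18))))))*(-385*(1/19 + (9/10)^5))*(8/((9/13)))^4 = -6406444502746288/343816875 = -18633304.44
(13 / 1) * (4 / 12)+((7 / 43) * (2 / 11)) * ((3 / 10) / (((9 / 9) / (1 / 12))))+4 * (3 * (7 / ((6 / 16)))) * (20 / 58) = 67138229 / 823020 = 81.58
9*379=3411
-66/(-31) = 66/31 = 2.13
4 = 4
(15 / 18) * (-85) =-425 / 6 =-70.83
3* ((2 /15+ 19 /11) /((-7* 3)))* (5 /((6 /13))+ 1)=-21797 /6930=-3.15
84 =84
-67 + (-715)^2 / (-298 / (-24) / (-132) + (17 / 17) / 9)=89975399 / 3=29991799.67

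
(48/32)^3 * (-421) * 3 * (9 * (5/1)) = -1534545/8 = -191818.12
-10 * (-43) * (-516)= -221880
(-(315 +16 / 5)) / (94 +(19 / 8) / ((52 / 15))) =-661856 / 196945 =-3.36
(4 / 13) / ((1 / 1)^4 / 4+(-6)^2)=16 / 1885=0.01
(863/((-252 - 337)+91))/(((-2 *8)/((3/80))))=863/212480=0.00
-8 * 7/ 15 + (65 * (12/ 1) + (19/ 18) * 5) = 70339/ 90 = 781.54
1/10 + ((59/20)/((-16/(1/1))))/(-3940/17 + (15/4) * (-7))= 141363/1403600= 0.10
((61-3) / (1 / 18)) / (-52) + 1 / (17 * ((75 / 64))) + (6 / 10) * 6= -272273 / 16575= -16.43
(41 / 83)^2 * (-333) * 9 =-5037957 / 6889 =-731.30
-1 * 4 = -4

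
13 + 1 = 14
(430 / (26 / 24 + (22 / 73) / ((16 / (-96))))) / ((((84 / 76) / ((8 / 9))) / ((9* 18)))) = -68706432 / 889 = -77285.08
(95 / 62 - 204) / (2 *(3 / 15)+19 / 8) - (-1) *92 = 65512 / 3441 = 19.04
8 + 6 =14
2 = 2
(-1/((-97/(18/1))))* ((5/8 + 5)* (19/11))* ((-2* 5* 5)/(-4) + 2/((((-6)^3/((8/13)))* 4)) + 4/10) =1290309/55484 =23.26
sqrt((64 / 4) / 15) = 4*sqrt(15) / 15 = 1.03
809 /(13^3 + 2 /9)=7281 /19775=0.37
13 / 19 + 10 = 203 / 19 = 10.68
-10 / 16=-5 / 8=-0.62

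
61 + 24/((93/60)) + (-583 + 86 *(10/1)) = 10958/31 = 353.48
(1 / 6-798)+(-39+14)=-4937 / 6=-822.83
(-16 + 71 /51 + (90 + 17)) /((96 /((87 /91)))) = 17081 /18564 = 0.92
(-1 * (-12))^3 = 1728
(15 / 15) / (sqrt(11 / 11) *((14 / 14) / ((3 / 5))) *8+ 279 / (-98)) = 294 / 3083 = 0.10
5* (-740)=-3700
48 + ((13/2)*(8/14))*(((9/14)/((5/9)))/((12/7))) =7071/140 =50.51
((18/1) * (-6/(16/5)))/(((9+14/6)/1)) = -405/136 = -2.98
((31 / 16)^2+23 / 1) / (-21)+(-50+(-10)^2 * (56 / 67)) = 3879039 / 120064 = 32.31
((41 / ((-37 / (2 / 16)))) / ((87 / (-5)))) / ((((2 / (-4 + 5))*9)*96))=205 / 44499456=0.00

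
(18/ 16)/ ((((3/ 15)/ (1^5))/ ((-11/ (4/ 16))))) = -495/ 2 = -247.50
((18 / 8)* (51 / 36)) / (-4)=-51 / 64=-0.80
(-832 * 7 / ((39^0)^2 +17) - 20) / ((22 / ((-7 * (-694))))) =-7510468 / 99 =-75863.31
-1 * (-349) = 349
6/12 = 1/2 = 0.50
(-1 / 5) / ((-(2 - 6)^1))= -1 / 20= -0.05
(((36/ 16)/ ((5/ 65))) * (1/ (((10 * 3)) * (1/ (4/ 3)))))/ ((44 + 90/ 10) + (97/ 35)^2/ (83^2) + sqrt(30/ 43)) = 0.02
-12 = -12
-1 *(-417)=417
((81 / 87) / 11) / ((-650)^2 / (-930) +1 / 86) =-215946 / 1159056833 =-0.00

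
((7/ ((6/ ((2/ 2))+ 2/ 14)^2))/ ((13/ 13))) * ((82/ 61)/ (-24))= -14063/ 1353468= -0.01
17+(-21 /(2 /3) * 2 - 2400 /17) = -3182 /17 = -187.18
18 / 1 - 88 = -70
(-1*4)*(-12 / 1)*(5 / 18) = 40 / 3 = 13.33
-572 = -572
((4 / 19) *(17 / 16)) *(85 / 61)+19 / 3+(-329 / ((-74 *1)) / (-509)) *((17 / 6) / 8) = 4639244643 / 698478304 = 6.64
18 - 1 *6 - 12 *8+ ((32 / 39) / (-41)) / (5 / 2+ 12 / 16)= -84.01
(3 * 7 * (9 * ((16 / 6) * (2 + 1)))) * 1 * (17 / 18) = 1428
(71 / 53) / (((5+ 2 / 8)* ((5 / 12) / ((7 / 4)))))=1.07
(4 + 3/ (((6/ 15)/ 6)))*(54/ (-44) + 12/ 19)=-29.19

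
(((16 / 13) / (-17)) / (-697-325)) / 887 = 8 / 100169797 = 0.00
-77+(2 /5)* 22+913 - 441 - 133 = 1354 /5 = 270.80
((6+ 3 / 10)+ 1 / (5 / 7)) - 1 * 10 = -2.30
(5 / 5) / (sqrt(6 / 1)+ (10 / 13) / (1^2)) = -65 / 457+ 169 * sqrt(6) / 914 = 0.31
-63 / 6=-21 / 2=-10.50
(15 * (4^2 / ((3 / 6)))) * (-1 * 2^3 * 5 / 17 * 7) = -134400 / 17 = -7905.88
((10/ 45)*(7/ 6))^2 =49/ 729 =0.07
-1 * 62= -62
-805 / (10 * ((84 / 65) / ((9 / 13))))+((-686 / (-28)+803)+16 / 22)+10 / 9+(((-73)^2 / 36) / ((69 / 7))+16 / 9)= 43882807 / 54648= 803.01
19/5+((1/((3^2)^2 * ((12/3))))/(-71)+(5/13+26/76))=128602627/28409940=4.53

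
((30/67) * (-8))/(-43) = 240/2881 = 0.08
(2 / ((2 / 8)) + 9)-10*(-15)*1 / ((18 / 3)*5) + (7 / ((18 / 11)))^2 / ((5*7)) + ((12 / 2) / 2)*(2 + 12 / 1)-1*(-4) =111007 / 1620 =68.52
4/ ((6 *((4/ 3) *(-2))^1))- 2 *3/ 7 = -31/ 28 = -1.11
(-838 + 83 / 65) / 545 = -54387 / 35425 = -1.54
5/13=0.38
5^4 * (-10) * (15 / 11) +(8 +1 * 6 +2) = -93574 / 11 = -8506.73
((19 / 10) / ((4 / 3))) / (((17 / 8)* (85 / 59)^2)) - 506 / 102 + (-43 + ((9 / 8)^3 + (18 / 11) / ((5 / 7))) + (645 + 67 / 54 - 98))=47096373757613 / 93386304000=504.32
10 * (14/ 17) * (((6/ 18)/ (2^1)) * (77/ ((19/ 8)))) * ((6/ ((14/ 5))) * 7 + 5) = 862400/ 969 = 889.99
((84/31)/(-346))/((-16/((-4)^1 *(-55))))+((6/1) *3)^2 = 3476379/10726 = 324.11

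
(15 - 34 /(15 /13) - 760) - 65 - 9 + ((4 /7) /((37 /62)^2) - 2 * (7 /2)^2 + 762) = -31440527 /287490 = -109.36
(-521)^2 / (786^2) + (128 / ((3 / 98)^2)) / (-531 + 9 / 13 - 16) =-547537917041 / 2193793596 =-249.58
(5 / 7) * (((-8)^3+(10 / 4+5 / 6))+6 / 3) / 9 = -40.21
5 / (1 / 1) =5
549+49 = 598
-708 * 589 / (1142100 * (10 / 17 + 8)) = -590767 / 13895550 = -0.04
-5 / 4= -1.25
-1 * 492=-492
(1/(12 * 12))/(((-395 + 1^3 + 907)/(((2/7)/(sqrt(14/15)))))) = sqrt(210)/3619728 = 0.00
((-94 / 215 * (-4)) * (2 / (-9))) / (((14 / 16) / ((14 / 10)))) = -6016 / 9675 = -0.62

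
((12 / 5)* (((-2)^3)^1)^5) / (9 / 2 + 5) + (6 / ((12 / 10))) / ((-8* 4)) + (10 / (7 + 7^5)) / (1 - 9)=-211573077593 / 25557280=-8278.39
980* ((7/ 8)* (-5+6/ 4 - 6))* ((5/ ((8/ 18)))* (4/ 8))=-1466325/ 32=-45822.66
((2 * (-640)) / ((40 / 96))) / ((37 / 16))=-49152 / 37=-1328.43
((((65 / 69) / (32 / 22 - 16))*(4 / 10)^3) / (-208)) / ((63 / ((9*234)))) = 429 / 644000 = 0.00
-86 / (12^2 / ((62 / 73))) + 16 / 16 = 1295 / 2628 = 0.49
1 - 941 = -940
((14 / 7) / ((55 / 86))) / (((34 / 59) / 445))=451586 / 187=2414.90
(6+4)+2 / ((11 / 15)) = 140 / 11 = 12.73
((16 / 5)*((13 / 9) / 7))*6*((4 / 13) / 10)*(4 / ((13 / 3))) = 256 / 2275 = 0.11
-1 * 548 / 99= -5.54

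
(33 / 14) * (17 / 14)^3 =162129 / 38416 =4.22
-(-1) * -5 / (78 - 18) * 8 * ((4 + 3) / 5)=-0.93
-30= -30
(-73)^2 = 5329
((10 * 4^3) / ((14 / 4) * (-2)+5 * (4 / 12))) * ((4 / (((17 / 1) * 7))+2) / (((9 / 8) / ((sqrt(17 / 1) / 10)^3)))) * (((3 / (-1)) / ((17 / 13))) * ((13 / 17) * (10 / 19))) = 654368 * sqrt(17) / 192185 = 14.04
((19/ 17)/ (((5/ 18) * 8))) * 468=20007/ 85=235.38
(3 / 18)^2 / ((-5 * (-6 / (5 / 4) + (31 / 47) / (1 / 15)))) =-47 / 43092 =-0.00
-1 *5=-5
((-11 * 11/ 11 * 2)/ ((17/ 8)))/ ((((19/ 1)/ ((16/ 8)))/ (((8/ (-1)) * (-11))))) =-95.90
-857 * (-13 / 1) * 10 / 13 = 8570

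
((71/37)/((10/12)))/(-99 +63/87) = -0.02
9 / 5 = 1.80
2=2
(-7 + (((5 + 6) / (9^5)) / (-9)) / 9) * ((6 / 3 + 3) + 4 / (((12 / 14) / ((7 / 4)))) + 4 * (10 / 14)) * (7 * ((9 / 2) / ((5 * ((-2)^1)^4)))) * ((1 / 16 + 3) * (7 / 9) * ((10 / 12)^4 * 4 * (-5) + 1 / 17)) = 204040831699285483 / 202326476175360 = 1008.47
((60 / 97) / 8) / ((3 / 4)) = 10 / 97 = 0.10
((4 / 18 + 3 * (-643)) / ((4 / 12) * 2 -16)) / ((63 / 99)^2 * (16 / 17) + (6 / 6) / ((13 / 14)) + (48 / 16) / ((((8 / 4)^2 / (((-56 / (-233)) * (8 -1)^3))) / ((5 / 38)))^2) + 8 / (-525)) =5.35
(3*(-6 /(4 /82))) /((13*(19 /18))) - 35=-15287 /247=-61.89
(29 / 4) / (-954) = -0.01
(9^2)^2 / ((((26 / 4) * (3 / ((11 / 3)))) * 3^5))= 5.08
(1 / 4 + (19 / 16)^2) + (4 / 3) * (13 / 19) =37537 / 14592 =2.57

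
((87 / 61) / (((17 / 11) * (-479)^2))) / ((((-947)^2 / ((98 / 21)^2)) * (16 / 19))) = 296989 / 2560536595901436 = 0.00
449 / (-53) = -449 / 53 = -8.47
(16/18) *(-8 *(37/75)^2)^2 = 959570432/284765625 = 3.37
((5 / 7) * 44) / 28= 1.12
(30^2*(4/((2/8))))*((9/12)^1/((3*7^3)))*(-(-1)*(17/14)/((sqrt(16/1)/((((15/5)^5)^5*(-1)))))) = -6481757862238950/2401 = -2699607606097.02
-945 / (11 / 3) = -2835 / 11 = -257.73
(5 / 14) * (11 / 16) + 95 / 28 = 815 / 224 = 3.64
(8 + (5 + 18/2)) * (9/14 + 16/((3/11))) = 27401/21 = 1304.81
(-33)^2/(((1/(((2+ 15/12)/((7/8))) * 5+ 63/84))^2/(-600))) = -23904720675/98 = -243925721.17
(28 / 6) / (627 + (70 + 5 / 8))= 112 / 16743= 0.01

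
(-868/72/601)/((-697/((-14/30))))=-1519/113102190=-0.00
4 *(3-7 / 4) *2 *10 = 100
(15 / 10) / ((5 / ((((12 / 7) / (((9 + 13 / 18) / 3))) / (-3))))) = -324 / 6125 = -0.05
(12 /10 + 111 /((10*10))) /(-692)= -231 /69200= -0.00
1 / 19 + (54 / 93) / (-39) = 0.04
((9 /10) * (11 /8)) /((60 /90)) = 297 /160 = 1.86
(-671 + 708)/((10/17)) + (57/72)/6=45383/720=63.03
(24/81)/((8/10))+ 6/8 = 121/108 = 1.12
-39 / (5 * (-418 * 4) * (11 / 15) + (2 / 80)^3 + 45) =7488000 / 1168447997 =0.01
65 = 65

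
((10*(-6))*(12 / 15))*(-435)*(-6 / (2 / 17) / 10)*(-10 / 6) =177480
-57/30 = -19/10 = -1.90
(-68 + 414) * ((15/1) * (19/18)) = 16435/3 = 5478.33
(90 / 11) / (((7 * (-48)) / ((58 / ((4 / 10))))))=-2175 / 616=-3.53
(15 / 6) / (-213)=-5 / 426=-0.01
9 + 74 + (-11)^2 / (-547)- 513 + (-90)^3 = -398998331 / 547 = -729430.22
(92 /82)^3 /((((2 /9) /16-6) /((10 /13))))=-70081920 /386164363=-0.18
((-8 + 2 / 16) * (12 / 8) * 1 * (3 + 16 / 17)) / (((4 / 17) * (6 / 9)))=-37989 / 128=-296.79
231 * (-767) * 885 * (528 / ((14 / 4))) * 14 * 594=-196712054098560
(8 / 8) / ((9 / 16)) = 16 / 9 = 1.78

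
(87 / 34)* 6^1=261 / 17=15.35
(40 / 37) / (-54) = -20 / 999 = -0.02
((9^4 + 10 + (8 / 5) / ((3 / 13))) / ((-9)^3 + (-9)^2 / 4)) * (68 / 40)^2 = -26.82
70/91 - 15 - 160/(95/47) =-93.39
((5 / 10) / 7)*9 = 9 / 14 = 0.64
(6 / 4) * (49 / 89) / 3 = 49 / 178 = 0.28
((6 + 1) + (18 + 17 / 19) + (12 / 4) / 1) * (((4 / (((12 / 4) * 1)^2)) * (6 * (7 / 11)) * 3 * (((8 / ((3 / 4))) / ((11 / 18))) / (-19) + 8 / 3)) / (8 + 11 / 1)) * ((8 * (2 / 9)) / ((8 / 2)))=14975744 / 2489817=6.01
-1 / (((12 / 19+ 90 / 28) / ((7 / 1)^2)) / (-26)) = 338884 / 1023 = 331.26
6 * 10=60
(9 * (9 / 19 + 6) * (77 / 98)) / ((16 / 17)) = 207009 / 4256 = 48.64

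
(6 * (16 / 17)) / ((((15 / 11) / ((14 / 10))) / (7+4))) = 27104 / 425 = 63.77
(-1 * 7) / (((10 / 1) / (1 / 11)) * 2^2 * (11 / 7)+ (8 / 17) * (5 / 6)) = -2499 / 246980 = -0.01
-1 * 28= -28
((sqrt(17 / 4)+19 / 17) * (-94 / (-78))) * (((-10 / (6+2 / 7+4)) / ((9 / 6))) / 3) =-1645 * sqrt(17) / 12636 - 31255 / 107406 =-0.83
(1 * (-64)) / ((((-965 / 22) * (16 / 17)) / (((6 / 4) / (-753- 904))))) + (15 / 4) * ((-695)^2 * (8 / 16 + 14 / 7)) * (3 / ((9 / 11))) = 212398832266423 / 12792040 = 16603984.37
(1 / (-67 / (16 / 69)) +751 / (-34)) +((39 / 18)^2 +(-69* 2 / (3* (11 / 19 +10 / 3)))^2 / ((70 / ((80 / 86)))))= -219655550599349 / 14116605642468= -15.56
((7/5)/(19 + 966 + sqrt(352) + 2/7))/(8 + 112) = 10241/864570200-343 * sqrt(22)/7132704150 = 0.00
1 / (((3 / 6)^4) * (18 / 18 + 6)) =16 / 7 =2.29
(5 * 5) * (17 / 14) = 425 / 14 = 30.36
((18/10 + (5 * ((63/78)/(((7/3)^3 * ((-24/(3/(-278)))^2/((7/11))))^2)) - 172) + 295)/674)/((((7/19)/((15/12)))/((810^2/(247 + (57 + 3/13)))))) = 10267629821993037821630152365/7578496209183119687548928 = 1354.84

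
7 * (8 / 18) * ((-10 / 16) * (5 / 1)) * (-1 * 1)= 175 / 18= 9.72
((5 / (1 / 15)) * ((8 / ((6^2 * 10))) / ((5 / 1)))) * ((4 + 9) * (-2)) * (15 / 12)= -65 / 6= -10.83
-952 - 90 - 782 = -1824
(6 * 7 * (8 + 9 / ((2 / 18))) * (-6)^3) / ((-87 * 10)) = 134568 / 145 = 928.06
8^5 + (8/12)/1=98306/3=32768.67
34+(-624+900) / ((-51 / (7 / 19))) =10338 / 323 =32.01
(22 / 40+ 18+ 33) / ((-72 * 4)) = -1031 / 5760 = -0.18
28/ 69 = 0.41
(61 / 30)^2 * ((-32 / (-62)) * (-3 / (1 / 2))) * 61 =-1815848 / 2325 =-781.01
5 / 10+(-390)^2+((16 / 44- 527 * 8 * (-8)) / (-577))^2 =12529857310497 / 80568818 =155517.45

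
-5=-5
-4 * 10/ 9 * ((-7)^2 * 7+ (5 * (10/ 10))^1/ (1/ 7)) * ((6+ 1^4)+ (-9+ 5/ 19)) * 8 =443520/ 19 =23343.16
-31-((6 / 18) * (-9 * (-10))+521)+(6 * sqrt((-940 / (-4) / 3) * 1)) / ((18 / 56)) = -582+56 * sqrt(705) / 9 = -416.79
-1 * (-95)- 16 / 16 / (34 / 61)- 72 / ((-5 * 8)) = 95.01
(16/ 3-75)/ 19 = -11/ 3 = -3.67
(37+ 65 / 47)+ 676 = 33576 / 47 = 714.38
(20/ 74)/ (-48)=-5/ 888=-0.01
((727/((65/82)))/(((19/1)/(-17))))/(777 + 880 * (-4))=1013438/3387605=0.30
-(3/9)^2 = -0.11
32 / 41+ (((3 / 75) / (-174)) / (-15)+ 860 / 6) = 385540541 / 2675250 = 144.11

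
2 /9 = 0.22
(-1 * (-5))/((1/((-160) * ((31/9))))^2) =123008000/81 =1518617.28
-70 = -70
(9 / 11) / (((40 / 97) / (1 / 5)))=873 / 2200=0.40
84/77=12/11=1.09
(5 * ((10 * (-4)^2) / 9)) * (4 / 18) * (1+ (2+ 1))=6400 / 81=79.01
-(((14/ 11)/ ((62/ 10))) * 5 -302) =102632/ 341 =300.97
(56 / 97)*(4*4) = 9.24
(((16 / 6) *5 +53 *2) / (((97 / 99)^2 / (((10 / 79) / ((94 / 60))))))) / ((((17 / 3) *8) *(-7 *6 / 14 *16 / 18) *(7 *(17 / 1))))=-394735275 / 565398025528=-0.00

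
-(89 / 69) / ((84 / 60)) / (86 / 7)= -445 / 5934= -0.07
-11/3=-3.67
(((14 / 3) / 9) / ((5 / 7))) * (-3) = -98 / 45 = -2.18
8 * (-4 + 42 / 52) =-332 / 13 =-25.54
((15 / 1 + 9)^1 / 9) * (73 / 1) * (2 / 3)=1168 / 9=129.78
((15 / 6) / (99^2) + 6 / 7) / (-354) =-117647 / 48573756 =-0.00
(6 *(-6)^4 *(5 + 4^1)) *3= 209952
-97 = -97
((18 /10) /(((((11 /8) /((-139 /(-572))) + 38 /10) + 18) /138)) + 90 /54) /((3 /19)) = 23306597 /343503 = 67.85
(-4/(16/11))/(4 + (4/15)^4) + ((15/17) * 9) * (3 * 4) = 1304392005/13787408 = 94.61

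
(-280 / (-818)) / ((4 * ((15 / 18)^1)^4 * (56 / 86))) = 13932 / 51125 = 0.27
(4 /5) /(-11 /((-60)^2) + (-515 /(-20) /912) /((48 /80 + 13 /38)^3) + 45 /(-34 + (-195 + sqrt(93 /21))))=-144145102688022757086720 /29872754133118122160859 + 106576927561544040000 * sqrt(217) /29872754133118122160859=-4.77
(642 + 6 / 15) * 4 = 12848 / 5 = 2569.60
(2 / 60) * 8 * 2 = 0.53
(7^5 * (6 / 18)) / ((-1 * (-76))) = 16807 / 228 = 73.71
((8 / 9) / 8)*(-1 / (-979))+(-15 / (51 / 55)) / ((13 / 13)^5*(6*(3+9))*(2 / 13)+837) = -46388 / 2446521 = -0.02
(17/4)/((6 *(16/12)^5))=0.17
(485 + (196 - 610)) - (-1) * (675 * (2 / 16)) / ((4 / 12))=2593 / 8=324.12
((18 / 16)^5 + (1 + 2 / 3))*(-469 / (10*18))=-159922903 / 17694720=-9.04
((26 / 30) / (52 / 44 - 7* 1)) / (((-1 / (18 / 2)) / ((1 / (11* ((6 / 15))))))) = 0.30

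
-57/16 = -3.56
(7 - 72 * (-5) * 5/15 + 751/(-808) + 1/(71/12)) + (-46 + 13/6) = 14182441/172104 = 82.41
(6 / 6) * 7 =7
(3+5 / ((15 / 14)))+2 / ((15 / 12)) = 139 / 15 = 9.27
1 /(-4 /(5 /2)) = -5 /8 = -0.62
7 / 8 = 0.88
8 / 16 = 1 / 2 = 0.50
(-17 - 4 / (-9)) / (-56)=149 / 504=0.30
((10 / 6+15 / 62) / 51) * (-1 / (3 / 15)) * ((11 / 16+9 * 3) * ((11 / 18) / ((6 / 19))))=-164341925 / 16391808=-10.03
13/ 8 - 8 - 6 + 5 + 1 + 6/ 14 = -333/ 56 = -5.95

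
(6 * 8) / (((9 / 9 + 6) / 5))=34.29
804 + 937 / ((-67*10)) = 537743 / 670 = 802.60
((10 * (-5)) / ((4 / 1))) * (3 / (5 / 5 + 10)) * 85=-6375 / 22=-289.77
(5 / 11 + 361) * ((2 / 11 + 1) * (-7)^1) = -361816 / 121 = -2990.21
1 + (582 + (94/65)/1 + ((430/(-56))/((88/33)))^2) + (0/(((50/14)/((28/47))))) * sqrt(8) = 1933177689/3261440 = 592.74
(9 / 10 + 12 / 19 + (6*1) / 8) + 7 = 3527 / 380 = 9.28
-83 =-83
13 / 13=1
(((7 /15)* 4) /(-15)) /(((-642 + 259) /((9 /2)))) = 14 /9575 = 0.00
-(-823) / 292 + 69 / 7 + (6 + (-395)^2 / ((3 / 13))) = 4146010819 / 6132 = 676127.01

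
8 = 8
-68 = -68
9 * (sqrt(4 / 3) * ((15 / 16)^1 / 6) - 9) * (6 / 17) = -486 / 17 + 45 * sqrt(3) / 136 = -28.02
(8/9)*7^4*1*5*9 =96040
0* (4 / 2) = 0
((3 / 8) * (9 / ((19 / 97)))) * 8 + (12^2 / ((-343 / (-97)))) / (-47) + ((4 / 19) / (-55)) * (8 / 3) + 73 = 10611514238 / 50539335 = 209.97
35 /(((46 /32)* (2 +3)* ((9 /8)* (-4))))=-224 /207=-1.08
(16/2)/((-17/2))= -16/17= -0.94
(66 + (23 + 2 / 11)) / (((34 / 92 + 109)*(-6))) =-2507 / 18447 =-0.14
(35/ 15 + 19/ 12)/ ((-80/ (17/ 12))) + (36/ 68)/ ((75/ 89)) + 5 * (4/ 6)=3811253/ 979200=3.89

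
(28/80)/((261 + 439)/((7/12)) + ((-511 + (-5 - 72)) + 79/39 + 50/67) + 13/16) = 73164/128681765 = 0.00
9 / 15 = 3 / 5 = 0.60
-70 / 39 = -1.79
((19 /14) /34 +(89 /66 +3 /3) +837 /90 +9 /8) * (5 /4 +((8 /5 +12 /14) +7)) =3017080771 /21991200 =137.19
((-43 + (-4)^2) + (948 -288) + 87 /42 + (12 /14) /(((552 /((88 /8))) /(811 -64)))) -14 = 408187 /644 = 633.83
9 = 9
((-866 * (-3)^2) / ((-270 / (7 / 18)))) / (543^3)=3031 / 43227811890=0.00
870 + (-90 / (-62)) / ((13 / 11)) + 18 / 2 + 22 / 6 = 1068629 / 1209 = 883.89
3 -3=0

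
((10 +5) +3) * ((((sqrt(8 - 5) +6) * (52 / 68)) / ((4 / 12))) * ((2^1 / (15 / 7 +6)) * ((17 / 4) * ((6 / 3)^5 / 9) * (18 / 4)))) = 13104 * sqrt(3) / 19 +78624 / 19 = 5332.67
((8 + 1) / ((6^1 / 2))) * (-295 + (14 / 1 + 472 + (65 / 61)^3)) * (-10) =-1308839880 / 226981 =-5766.30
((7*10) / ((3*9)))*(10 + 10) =1400 / 27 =51.85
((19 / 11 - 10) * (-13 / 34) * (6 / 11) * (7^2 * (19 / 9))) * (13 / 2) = 14317849 / 12342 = 1160.09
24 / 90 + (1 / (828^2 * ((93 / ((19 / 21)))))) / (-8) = 14282085793 / 53557822080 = 0.27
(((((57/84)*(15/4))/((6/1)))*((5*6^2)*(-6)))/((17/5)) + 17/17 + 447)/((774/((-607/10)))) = -90517661/3684240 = -24.57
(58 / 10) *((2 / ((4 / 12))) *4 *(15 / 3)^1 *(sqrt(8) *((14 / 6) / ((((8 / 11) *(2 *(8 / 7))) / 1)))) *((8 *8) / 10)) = 62524 *sqrt(2) / 5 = 17684.46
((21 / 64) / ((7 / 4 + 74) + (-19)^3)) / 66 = -7 / 9550816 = -0.00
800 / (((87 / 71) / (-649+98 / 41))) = -501941600 / 1189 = -422154.42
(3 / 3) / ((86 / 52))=0.60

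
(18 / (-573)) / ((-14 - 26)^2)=-3 / 152800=-0.00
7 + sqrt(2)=8.41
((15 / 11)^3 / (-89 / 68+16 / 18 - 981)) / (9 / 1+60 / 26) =-8950500 / 39172422751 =-0.00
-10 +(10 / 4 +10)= 5 / 2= 2.50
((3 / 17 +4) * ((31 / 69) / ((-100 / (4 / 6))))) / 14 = -2201 / 2463300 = -0.00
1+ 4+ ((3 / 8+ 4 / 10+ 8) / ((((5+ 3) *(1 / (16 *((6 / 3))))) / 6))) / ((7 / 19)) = 20182 / 35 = 576.63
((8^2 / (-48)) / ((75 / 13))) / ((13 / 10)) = -8 / 45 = -0.18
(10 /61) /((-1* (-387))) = 10 /23607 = 0.00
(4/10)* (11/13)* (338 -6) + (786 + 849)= 113579/65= 1747.37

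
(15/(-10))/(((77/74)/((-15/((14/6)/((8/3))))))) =13320/539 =24.71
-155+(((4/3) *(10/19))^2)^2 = -1633620155/10556001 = -154.76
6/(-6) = -1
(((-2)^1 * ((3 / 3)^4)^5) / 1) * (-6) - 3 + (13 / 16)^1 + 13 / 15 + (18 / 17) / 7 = 309317 / 28560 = 10.83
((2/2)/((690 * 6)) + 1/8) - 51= -421243/8280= -50.87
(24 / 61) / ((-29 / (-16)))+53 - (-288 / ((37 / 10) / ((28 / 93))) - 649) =1472379354 / 2029043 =725.65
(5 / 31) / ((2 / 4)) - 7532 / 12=-58343 / 93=-627.34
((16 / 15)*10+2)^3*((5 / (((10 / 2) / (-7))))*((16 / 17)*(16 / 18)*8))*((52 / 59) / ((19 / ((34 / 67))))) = -2152923136 / 960579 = -2241.28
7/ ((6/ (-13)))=-91/ 6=-15.17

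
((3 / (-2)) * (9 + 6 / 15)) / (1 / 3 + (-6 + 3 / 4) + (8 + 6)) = -846 / 545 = -1.55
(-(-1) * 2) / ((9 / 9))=2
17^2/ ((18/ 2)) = 289/ 9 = 32.11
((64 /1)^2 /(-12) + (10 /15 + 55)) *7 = -5999 /3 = -1999.67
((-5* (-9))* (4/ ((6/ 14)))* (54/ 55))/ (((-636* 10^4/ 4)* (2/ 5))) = -189/ 291500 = -0.00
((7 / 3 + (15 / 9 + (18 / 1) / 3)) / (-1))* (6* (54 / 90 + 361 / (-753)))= -1816 / 251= -7.24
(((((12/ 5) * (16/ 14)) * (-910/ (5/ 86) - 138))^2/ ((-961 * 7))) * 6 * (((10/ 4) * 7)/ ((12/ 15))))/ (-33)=574442726400/ 517979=1109007.75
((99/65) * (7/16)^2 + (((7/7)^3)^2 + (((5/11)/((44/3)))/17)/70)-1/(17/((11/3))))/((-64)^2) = 773330567/2944196935680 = 0.00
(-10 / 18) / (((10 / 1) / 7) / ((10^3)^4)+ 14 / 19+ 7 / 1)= -66500000000000 / 926100000000171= -0.07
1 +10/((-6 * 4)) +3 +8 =139/12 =11.58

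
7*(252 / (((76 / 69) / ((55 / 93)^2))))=10227525 / 18259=560.14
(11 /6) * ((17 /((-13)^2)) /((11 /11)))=187 /1014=0.18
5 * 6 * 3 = 90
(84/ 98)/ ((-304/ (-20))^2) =75/ 20216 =0.00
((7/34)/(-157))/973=-1/741982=-0.00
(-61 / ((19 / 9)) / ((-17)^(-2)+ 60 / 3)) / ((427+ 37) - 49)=-0.00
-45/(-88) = 45/88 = 0.51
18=18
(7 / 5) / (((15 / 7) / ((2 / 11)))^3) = 0.00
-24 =-24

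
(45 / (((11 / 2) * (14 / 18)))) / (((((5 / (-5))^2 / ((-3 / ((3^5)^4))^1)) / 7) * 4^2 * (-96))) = 5 / 121219566336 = 0.00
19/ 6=3.17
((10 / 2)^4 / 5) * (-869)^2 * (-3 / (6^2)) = -94395125 / 12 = -7866260.42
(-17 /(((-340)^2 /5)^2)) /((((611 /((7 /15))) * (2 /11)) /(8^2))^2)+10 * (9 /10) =92852632421909 /10316959160625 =9.00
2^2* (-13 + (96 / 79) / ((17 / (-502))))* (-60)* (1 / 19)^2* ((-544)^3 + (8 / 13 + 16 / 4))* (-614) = 20247014667636251520 / 6302699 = 3212435603800.25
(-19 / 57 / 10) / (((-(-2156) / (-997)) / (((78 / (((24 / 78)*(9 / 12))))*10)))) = 168493 / 3234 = 52.10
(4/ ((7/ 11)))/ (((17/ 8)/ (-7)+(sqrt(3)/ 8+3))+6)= 85712/ 118511 -1232* sqrt(3)/ 118511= 0.71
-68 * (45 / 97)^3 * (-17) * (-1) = -105340500 / 912673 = -115.42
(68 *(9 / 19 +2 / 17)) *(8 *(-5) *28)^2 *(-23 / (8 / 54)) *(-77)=11456494156800 / 19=602973376673.68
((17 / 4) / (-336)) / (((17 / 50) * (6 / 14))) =-25 / 288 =-0.09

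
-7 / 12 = -0.58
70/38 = 35/19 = 1.84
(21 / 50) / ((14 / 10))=3 / 10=0.30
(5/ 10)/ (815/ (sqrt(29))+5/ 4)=-58/ 2125375+1304 * sqrt(29)/ 2125375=0.00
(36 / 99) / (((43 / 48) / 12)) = 2304 / 473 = 4.87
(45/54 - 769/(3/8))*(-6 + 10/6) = 159887/18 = 8882.61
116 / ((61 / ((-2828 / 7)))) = -46864 / 61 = -768.26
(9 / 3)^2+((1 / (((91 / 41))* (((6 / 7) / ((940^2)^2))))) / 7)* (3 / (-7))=-16005353674267 / 637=-25126143915.65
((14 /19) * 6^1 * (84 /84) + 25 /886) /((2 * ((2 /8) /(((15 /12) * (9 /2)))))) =50.05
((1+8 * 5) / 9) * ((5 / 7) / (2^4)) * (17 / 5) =697 / 1008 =0.69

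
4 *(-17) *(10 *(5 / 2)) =-1700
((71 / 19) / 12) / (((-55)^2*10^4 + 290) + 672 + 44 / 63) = 1491 / 144841609400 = 0.00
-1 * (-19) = 19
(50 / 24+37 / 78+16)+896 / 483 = 73241 / 3588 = 20.41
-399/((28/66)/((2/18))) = -209/2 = -104.50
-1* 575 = -575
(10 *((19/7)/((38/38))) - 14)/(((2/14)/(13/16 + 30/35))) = 4301/28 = 153.61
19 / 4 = 4.75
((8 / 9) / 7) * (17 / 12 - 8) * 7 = -158 / 27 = -5.85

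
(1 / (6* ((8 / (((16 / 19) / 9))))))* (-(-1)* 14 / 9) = 14 / 4617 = 0.00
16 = 16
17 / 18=0.94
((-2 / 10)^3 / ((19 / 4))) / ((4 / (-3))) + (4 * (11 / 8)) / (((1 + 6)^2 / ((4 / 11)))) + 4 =470397 / 116375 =4.04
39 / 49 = 0.80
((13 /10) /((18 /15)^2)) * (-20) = -325 /18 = -18.06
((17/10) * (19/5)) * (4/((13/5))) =646/65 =9.94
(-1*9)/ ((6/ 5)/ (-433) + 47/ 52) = -1013220/ 101443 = -9.99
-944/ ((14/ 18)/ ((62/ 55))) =-1368.19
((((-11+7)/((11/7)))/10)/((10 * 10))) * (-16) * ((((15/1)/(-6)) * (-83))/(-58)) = -1162/7975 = -0.15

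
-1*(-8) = 8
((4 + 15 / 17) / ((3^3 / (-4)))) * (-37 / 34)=6142 / 7803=0.79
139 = 139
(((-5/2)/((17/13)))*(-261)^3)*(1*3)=3467018295/34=101971126.32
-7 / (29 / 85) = -595 / 29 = -20.52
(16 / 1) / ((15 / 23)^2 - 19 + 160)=4232 / 37407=0.11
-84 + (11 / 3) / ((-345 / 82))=-87842 / 1035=-84.87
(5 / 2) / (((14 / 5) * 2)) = 25 / 56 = 0.45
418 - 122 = 296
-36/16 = -9/4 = -2.25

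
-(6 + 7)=-13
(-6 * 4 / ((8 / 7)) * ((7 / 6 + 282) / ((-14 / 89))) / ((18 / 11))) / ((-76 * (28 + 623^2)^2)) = -151211 / 74949415234848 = -0.00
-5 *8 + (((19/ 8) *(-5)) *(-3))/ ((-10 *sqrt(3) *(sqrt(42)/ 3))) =-40 - 57 *sqrt(14)/ 224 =-40.95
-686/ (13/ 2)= -1372/ 13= -105.54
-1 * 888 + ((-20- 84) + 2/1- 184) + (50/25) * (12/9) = -3514/3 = -1171.33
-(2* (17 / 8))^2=-289 / 16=-18.06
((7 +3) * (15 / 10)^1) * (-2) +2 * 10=-10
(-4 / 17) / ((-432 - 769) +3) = 2 / 10183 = 0.00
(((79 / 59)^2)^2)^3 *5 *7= 2068202886108595368350435 / 1779197418239532716881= 1162.44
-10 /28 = -5 /14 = -0.36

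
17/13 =1.31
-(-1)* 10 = 10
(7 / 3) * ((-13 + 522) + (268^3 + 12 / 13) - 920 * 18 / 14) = 583860825 / 13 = 44912371.15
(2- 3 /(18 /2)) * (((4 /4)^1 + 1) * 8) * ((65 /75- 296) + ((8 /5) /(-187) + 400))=4706032 /1683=2796.22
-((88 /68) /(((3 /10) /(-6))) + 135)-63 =-2926 /17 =-172.12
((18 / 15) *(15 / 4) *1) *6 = 27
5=5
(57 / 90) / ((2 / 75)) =95 / 4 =23.75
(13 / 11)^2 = 169 / 121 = 1.40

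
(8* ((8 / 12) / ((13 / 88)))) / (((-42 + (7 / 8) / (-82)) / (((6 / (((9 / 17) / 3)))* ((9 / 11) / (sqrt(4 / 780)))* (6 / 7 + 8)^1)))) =-17129472* sqrt(195) / 80899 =-2956.77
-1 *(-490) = 490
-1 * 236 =-236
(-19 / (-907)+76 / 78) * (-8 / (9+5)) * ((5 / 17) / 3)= -41420 / 742833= -0.06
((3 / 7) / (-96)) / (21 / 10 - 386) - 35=-15048875 / 429968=-35.00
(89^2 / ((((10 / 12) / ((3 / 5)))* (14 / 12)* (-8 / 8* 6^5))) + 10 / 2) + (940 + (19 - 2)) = 12113279 / 12600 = 961.37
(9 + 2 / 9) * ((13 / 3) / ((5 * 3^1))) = 1079 / 405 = 2.66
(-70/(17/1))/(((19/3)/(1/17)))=-210/5491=-0.04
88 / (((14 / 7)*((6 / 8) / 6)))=352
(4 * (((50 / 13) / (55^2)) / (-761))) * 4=-32 / 1197053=-0.00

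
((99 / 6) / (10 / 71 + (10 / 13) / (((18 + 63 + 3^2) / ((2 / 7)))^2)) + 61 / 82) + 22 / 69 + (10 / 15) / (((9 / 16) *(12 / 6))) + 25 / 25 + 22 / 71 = 1120357941063613 / 9327863036304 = 120.11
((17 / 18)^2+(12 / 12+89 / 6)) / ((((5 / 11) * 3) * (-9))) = -59609 / 43740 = -1.36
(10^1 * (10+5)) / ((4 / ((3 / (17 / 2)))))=225 / 17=13.24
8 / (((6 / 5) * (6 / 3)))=10 / 3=3.33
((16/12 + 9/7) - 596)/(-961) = 12461/20181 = 0.62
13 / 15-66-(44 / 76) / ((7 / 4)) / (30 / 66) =-131393 / 1995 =-65.86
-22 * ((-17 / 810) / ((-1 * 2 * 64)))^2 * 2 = -3179 / 2687385600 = -0.00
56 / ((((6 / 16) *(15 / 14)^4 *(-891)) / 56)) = -963780608 / 135320625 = -7.12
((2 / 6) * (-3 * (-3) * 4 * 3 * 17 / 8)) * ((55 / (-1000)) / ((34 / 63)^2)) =-392931 / 27200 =-14.45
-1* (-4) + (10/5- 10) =-4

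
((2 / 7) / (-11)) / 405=-2 / 31185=-0.00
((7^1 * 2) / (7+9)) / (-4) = -0.22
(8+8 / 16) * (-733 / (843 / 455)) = -5669755 / 1686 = -3362.84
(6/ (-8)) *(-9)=27/ 4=6.75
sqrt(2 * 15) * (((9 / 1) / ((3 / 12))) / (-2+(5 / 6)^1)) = -169.01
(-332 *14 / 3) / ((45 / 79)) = -367192 / 135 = -2719.94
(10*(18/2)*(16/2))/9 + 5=85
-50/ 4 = -25/ 2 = -12.50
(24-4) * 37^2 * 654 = 17906520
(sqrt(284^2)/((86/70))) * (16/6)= 79520/129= 616.43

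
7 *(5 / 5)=7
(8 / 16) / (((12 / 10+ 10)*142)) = 5 / 15904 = 0.00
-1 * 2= -2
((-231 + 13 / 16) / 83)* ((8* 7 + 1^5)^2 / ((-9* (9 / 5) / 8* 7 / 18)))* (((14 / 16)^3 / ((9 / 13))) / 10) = 846931631 / 764928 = 1107.20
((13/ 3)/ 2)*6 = 13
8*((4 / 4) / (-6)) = -1.33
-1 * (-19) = 19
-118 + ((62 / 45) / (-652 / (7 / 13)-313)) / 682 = -623059477 / 5280165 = -118.00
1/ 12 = 0.08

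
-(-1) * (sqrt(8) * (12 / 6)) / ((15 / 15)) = 4 * sqrt(2) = 5.66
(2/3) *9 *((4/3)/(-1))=-8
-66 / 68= -33 / 34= -0.97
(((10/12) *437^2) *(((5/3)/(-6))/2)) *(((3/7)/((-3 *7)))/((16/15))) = 23871125/56448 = 422.89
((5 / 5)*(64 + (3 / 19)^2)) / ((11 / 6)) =138678 / 3971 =34.92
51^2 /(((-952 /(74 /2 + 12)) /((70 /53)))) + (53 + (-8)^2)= -59.82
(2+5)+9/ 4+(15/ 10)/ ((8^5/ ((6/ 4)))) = 1212425/ 131072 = 9.25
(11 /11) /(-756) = -1 /756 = -0.00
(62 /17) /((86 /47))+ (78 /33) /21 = 355573 /168861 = 2.11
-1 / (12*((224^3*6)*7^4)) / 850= -1 / 1651534449868800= -0.00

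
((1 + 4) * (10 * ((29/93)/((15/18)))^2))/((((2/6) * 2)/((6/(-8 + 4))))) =-15138/961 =-15.75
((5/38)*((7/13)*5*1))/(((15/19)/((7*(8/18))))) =490/351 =1.40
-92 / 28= -23 / 7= -3.29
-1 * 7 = -7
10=10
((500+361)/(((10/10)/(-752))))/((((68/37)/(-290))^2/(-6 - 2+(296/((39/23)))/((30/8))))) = -7004776084406240/11271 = -621486654636.34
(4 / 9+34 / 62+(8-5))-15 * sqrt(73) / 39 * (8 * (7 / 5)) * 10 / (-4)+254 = 140 * sqrt(73) / 13+71980 / 279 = 350.01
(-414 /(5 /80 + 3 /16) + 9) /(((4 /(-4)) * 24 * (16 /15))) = 8235 /128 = 64.34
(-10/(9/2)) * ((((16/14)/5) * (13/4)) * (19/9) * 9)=-1976/63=-31.37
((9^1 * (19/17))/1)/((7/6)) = 8.62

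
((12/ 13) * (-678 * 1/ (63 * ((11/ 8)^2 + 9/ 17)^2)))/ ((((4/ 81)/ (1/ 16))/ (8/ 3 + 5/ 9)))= -4364020224/ 630874699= -6.92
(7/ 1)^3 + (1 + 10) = 354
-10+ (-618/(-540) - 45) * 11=-44317/90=-492.41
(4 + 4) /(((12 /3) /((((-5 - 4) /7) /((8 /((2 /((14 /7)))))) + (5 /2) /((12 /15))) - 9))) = -169 /14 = -12.07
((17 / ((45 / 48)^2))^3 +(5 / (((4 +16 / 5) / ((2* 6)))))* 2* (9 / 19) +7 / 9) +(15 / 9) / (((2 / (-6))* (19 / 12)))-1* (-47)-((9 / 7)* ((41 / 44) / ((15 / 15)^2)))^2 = 149615465093172653 / 20530644750000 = 7287.42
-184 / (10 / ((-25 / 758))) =230 / 379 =0.61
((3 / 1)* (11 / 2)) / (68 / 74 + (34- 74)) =-407 / 964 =-0.42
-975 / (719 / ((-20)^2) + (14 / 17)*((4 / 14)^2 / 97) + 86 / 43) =-4501770000 / 17537017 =-256.70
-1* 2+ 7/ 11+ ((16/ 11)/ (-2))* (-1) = -7/ 11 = -0.64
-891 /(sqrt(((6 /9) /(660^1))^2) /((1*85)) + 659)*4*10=-54.08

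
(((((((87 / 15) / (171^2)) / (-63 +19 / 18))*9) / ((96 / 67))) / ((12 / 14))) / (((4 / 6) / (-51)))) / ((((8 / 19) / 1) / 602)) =69596317 / 27116800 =2.57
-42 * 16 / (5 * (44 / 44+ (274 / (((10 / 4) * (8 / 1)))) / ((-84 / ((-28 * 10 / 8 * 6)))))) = -896 / 235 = -3.81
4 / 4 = 1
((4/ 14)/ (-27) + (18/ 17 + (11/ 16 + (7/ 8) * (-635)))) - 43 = -30684883/ 51408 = -596.89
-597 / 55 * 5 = -597 / 11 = -54.27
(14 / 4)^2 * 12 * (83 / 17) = 12201 / 17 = 717.71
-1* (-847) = 847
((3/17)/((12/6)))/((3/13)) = 13/34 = 0.38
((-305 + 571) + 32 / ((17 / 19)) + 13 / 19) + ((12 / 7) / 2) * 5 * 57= 1236167 / 2261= 546.73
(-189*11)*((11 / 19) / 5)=-22869 / 95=-240.73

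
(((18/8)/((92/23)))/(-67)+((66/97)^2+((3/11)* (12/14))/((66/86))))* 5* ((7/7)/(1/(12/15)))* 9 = 58371813729/2135805364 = 27.33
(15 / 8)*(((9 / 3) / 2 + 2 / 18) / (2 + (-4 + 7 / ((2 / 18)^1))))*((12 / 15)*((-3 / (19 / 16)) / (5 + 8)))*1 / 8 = -29 / 30134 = -0.00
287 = 287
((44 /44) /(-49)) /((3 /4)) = -4 /147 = -0.03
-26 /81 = -0.32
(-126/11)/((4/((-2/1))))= 63/11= 5.73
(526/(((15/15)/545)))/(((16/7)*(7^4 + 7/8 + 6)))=1003345/19263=52.09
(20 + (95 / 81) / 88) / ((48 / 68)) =2425135 / 85536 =28.35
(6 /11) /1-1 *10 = -104 /11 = -9.45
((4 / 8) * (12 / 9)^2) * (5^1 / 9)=40 / 81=0.49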